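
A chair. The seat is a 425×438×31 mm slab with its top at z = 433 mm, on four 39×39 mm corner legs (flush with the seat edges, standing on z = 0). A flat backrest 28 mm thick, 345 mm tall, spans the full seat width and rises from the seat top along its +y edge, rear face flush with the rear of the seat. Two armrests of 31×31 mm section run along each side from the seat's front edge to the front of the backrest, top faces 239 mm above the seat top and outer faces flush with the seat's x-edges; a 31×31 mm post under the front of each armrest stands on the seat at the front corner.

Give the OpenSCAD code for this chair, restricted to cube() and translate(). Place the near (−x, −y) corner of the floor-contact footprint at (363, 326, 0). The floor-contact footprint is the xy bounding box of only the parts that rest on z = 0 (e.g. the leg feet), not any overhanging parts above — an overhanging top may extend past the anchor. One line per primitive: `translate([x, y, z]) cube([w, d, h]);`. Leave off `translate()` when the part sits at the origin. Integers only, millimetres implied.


translate([363, 326, 402]) cube([425, 438, 31]);
translate([363, 326, 0]) cube([39, 39, 402]);
translate([749, 326, 0]) cube([39, 39, 402]);
translate([363, 725, 0]) cube([39, 39, 402]);
translate([749, 725, 0]) cube([39, 39, 402]);
translate([363, 736, 433]) cube([425, 28, 345]);
translate([363, 326, 641]) cube([31, 410, 31]);
translate([757, 326, 641]) cube([31, 410, 31]);
translate([363, 326, 433]) cube([31, 31, 208]);
translate([757, 326, 433]) cube([31, 31, 208]);


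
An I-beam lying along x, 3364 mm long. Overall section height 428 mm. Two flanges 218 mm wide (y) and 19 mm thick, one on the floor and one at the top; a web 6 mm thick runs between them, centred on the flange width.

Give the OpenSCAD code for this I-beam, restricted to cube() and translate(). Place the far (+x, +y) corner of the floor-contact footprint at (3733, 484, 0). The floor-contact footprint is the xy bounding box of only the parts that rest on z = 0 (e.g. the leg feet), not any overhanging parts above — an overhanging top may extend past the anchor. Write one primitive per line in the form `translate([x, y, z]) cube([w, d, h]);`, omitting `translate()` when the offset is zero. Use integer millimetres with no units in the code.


translate([369, 266, 0]) cube([3364, 218, 19]);
translate([369, 372, 19]) cube([3364, 6, 390]);
translate([369, 266, 409]) cube([3364, 218, 19]);


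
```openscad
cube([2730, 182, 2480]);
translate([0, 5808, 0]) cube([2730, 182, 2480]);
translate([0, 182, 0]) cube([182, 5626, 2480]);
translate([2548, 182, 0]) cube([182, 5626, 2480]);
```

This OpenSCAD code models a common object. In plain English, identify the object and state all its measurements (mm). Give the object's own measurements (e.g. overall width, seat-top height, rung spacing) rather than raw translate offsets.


The wall frame of a small rectangular building: four walls, each 2480 mm tall and 182 mm thick, enclosing a footprint 2730 mm (x) by 5990 mm (y) outside-to-outside, with no floor or roof. The front and back walls (the −y and +y sides) span the full width; the two side walls fit between them.


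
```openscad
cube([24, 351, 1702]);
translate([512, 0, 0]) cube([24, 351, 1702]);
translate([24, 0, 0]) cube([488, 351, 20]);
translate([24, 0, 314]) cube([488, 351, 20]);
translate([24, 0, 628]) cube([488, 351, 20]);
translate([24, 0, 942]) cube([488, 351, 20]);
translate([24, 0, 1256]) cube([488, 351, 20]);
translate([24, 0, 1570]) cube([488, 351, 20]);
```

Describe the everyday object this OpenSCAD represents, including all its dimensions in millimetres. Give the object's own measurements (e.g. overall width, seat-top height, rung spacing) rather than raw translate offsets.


An open bookshelf. Two side panels, each 24 mm thick, 351 mm deep and 1702 mm tall, stand 536 mm apart (outside-to-outside). Between them sit 6 shelves, each 20 mm thick and 351 mm deep, spanning the full gap between the sides. The bottom shelf rests on the floor (its underside at z = 0) and the clear gap between one shelf's top and the next shelf's underside is 294 mm.


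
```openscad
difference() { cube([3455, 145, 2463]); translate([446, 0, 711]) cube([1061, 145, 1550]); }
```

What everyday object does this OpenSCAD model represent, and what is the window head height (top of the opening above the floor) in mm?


A wall with a window opening. The window head height is 2261 mm.

A wall with a rectangular opening subtracted — a window. Sill at z = 711, opening 1550 mm tall, so the head is at 711 + 1550 = 2261 mm.


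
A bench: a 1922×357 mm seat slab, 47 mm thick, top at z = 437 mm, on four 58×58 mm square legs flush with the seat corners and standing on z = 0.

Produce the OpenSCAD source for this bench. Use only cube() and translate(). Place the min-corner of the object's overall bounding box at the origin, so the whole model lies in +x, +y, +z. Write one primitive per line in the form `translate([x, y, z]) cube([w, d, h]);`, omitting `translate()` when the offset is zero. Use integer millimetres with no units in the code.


translate([0, 0, 390]) cube([1922, 357, 47]);
cube([58, 58, 390]);
translate([0, 299, 0]) cube([58, 58, 390]);
translate([1864, 0, 0]) cube([58, 58, 390]);
translate([1864, 299, 0]) cube([58, 58, 390]);


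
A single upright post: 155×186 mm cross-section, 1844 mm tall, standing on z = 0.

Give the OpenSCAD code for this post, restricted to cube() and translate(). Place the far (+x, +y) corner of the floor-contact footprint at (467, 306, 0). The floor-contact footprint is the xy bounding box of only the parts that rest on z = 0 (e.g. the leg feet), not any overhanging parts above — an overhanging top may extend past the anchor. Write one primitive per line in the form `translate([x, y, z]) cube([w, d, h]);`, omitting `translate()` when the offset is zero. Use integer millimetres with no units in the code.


translate([312, 120, 0]) cube([155, 186, 1844]);


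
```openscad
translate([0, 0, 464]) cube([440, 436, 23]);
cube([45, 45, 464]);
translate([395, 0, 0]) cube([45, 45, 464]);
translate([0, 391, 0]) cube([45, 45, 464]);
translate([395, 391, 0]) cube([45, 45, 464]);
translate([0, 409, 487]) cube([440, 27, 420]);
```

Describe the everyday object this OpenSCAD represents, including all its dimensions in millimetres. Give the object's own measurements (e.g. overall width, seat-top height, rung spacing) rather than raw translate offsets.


A chair. The seat is a 440×436×23 mm slab with its top at z = 487 mm, on four 45×45 mm corner legs (flush with the seat edges, standing on z = 0). A flat backrest 27 mm thick, 420 mm tall, spans the full seat width and rises from the seat top along its +y edge, rear face flush with the rear of the seat.


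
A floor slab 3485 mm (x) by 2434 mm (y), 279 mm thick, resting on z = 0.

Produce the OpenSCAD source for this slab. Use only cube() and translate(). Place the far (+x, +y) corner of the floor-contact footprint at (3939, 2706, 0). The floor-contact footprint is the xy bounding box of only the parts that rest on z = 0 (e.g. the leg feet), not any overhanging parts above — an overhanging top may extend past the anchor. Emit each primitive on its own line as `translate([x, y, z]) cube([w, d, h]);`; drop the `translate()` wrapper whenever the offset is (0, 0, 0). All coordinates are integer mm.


translate([454, 272, 0]) cube([3485, 2434, 279]);


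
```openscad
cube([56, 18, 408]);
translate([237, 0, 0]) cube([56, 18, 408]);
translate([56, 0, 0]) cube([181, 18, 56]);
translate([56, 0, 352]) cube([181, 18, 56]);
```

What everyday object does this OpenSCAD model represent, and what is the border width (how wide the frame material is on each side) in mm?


A picture frame. The border width is 56 mm.

Four thin pieces enclosing a rectangular opening — a picture frame. The two full-height stiles are 408 mm tall; the top rail sits at z = 352 and is 56 mm tall, so the border above the opening is 408 − 352 = 56 mm, matching the stile x-width.


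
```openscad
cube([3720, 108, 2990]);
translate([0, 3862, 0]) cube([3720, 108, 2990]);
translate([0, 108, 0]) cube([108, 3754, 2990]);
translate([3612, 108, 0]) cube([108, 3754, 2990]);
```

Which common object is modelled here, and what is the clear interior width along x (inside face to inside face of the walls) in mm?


A house (or room) frame. The interior width is 3504 mm.

Four 2990 mm walls enclosing a rectangle with no floor or roof — a room or house frame. Outside width is 3720 mm and wall thickness is 108 mm, so the interior width is 3720 − 2 × 108 = 3504 mm.


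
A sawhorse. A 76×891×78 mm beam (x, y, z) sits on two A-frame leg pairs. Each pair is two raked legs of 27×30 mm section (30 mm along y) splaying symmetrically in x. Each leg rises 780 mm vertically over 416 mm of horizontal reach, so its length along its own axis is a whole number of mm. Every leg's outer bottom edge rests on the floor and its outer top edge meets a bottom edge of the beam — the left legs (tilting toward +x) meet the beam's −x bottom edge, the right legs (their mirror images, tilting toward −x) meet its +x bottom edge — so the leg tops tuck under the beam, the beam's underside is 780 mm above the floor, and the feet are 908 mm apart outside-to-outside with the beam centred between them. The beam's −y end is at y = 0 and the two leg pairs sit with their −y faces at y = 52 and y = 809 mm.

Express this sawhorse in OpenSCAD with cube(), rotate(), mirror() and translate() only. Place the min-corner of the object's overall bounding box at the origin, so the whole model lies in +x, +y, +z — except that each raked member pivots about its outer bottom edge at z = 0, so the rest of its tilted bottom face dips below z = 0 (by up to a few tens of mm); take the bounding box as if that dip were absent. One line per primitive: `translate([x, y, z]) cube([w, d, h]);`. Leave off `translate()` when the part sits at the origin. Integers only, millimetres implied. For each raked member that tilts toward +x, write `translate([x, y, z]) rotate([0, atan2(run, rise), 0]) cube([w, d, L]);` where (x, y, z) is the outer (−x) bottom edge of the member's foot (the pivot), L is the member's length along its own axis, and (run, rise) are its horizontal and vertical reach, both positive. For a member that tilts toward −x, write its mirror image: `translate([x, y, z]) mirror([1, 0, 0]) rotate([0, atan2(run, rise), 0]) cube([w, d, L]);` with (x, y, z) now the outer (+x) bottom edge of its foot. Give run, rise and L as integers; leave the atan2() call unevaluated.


// leg length = √(416² + 780²) = 884
// right-leg outer foot x = 2·416 + 76 = 908
// beam min-corner = (416, 0, 780)
translate([416, 0, 780]) cube([76, 891, 78]);
translate([0, 52, 0]) rotate([0, atan2(416, 780), 0]) cube([27, 30, 884]);
translate([908, 52, 0]) mirror([1, 0, 0]) rotate([0, atan2(416, 780), 0]) cube([27, 30, 884]);
translate([0, 809, 0]) rotate([0, atan2(416, 780), 0]) cube([27, 30, 884]);
translate([908, 809, 0]) mirror([1, 0, 0]) rotate([0, atan2(416, 780), 0]) cube([27, 30, 884]);


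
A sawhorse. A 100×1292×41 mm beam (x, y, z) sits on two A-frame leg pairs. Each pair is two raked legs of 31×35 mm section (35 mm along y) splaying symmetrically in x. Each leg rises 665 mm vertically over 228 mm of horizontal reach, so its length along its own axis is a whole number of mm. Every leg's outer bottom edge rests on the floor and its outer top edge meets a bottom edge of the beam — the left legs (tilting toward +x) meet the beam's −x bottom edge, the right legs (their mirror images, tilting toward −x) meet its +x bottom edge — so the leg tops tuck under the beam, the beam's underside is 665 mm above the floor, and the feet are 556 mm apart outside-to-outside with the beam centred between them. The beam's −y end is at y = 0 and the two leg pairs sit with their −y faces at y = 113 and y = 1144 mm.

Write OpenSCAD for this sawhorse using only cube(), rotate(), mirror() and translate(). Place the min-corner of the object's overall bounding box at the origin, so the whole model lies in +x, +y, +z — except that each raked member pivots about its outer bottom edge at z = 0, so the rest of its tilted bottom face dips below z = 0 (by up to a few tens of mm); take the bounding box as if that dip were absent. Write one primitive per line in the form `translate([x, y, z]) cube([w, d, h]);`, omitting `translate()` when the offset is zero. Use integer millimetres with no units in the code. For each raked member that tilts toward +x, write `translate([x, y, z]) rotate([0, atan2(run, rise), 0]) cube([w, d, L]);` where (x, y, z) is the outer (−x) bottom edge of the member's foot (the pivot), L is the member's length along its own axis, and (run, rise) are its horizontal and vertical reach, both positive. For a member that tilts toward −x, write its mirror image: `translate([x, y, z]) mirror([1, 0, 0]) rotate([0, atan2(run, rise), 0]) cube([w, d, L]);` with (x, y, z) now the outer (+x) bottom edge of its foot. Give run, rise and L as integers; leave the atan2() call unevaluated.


translate([228, 0, 665]) cube([100, 1292, 41]);
translate([0, 113, 0]) rotate([0, atan2(228, 665), 0]) cube([31, 35, 703]);
translate([556, 113, 0]) mirror([1, 0, 0]) rotate([0, atan2(228, 665), 0]) cube([31, 35, 703]);
translate([0, 1144, 0]) rotate([0, atan2(228, 665), 0]) cube([31, 35, 703]);
translate([556, 1144, 0]) mirror([1, 0, 0]) rotate([0, atan2(228, 665), 0]) cube([31, 35, 703]);


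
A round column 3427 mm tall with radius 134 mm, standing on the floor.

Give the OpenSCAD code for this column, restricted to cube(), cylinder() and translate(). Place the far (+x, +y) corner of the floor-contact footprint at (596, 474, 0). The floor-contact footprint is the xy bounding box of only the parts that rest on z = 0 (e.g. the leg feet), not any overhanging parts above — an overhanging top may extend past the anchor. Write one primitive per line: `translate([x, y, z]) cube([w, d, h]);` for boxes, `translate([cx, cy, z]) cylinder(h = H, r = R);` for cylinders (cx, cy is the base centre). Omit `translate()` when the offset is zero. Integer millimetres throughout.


translate([462, 340, 0]) cylinder(h = 3427, r = 134);


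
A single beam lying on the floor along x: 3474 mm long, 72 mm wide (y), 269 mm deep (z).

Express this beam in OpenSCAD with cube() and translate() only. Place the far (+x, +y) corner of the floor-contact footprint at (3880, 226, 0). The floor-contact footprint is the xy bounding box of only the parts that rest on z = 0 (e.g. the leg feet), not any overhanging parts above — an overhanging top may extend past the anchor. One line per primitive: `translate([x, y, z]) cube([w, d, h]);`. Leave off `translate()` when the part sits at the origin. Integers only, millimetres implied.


translate([406, 154, 0]) cube([3474, 72, 269]);


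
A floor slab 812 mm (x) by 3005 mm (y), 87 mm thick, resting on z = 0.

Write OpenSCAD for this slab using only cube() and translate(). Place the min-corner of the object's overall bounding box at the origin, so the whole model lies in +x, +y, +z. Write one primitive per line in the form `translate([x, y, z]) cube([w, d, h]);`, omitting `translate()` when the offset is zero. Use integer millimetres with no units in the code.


cube([812, 3005, 87]);


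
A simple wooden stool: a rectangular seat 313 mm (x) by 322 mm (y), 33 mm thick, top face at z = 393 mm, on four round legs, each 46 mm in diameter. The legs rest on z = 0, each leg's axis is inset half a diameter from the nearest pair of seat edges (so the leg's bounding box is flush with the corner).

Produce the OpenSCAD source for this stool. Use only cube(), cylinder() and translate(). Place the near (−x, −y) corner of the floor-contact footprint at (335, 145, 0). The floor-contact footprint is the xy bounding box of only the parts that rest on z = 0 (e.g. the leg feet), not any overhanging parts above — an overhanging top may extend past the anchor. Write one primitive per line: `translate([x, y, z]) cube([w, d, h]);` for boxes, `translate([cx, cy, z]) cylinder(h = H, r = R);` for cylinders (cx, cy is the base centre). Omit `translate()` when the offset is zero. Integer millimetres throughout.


translate([335, 145, 360]) cube([313, 322, 33]);
translate([358, 168, 0]) cylinder(h = 360, r = 23);
translate([625, 168, 0]) cylinder(h = 360, r = 23);
translate([358, 444, 0]) cylinder(h = 360, r = 23);
translate([625, 444, 0]) cylinder(h = 360, r = 23);


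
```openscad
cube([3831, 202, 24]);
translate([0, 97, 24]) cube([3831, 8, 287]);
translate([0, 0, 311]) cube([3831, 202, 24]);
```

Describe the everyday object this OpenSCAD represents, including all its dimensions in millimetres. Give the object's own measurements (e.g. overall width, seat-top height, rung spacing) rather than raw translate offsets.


An I-beam lying along x, 3831 mm long. Overall section height 335 mm. Two flanges 202 mm wide (y) and 24 mm thick, one on the floor and one at the top; a web 8 mm thick runs between them, centred on the flange width.


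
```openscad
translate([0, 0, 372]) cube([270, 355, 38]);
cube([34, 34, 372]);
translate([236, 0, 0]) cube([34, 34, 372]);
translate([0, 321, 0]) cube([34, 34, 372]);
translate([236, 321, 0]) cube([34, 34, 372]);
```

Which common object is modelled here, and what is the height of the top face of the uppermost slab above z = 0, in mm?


A stool. The seat height is 410 mm.

A 270×355×38 slab at z = 372 on four corner posts — a stool. The seat top is 372 + 38 = 410 mm.


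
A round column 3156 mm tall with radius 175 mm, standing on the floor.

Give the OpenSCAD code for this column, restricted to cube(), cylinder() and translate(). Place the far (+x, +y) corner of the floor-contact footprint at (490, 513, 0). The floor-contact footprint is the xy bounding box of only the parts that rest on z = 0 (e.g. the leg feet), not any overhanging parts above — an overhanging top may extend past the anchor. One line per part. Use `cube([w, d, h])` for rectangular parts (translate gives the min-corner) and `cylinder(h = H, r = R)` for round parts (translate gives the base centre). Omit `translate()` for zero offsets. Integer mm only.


translate([315, 338, 0]) cylinder(h = 3156, r = 175);


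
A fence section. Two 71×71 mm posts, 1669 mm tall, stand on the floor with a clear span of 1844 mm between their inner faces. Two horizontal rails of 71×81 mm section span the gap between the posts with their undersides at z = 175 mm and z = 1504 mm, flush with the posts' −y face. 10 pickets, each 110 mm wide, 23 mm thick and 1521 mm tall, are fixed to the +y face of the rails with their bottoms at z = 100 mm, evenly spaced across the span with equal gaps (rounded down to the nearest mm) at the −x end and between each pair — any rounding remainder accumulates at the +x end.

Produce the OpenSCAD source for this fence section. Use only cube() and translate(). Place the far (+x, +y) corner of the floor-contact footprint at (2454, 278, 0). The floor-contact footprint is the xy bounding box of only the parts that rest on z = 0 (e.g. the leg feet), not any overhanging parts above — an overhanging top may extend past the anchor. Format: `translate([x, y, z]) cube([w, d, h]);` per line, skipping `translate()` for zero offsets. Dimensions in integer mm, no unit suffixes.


translate([468, 207, 0]) cube([71, 71, 1669]);
translate([2383, 207, 0]) cube([71, 71, 1669]);
translate([539, 207, 175]) cube([1844, 71, 81]);
translate([539, 207, 1504]) cube([1844, 71, 81]);
translate([606, 278, 100]) cube([110, 23, 1521]);
translate([783, 278, 100]) cube([110, 23, 1521]);
translate([960, 278, 100]) cube([110, 23, 1521]);
translate([1137, 278, 100]) cube([110, 23, 1521]);
translate([1314, 278, 100]) cube([110, 23, 1521]);
translate([1491, 278, 100]) cube([110, 23, 1521]);
translate([1668, 278, 100]) cube([110, 23, 1521]);
translate([1845, 278, 100]) cube([110, 23, 1521]);
translate([2022, 278, 100]) cube([110, 23, 1521]);
translate([2199, 278, 100]) cube([110, 23, 1521]);


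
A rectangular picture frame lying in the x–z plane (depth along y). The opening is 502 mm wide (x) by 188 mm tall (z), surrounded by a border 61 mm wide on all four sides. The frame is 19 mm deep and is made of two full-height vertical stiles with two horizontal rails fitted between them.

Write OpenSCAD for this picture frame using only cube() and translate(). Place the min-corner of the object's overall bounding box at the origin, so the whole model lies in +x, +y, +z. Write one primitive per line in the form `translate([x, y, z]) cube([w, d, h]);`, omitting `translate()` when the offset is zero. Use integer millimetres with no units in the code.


cube([61, 19, 310]);
translate([563, 0, 0]) cube([61, 19, 310]);
translate([61, 0, 0]) cube([502, 19, 61]);
translate([61, 0, 249]) cube([502, 19, 61]);


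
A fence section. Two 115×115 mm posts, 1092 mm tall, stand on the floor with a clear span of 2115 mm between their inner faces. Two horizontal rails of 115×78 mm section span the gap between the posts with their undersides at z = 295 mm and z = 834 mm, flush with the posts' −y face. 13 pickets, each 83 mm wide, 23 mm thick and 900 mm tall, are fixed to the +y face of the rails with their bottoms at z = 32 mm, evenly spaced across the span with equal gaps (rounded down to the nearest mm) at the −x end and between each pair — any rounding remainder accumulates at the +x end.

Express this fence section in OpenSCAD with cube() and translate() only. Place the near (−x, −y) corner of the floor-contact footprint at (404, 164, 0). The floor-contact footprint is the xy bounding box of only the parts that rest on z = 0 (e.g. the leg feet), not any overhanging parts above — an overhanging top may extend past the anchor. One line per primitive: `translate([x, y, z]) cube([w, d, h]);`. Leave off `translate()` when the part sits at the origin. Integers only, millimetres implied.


translate([404, 164, 0]) cube([115, 115, 1092]);
translate([2634, 164, 0]) cube([115, 115, 1092]);
translate([519, 164, 295]) cube([2115, 115, 78]);
translate([519, 164, 834]) cube([2115, 115, 78]);
translate([593, 279, 32]) cube([83, 23, 900]);
translate([750, 279, 32]) cube([83, 23, 900]);
translate([907, 279, 32]) cube([83, 23, 900]);
translate([1064, 279, 32]) cube([83, 23, 900]);
translate([1221, 279, 32]) cube([83, 23, 900]);
translate([1378, 279, 32]) cube([83, 23, 900]);
translate([1535, 279, 32]) cube([83, 23, 900]);
translate([1692, 279, 32]) cube([83, 23, 900]);
translate([1849, 279, 32]) cube([83, 23, 900]);
translate([2006, 279, 32]) cube([83, 23, 900]);
translate([2163, 279, 32]) cube([83, 23, 900]);
translate([2320, 279, 32]) cube([83, 23, 900]);
translate([2477, 279, 32]) cube([83, 23, 900]);


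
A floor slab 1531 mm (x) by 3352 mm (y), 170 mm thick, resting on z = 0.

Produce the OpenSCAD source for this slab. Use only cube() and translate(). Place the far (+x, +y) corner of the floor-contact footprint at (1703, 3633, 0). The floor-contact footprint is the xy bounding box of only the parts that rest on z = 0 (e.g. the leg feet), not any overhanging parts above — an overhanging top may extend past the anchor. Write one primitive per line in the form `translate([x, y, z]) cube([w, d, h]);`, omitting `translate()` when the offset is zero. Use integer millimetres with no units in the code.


translate([172, 281, 0]) cube([1531, 3352, 170]);


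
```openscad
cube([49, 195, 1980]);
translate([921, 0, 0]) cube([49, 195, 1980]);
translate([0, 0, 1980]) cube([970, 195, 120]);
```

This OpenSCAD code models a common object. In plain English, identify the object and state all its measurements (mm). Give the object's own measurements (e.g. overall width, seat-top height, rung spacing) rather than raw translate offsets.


A door frame. The clear opening is 872 mm wide and 1980 mm high. Two 49 mm wide jambs, 195 mm deep, stand either side of the opening from the floor to the top of the opening. A 120 mm thick head sits across the top of both jambs, spanning the full outside width of the frame.


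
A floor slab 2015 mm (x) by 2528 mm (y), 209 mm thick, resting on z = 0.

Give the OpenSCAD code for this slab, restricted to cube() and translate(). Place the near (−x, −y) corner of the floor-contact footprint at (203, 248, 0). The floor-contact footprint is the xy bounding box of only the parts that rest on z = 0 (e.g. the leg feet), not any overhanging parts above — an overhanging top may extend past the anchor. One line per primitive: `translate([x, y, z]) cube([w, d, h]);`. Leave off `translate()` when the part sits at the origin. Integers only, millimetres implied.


translate([203, 248, 0]) cube([2015, 2528, 209]);


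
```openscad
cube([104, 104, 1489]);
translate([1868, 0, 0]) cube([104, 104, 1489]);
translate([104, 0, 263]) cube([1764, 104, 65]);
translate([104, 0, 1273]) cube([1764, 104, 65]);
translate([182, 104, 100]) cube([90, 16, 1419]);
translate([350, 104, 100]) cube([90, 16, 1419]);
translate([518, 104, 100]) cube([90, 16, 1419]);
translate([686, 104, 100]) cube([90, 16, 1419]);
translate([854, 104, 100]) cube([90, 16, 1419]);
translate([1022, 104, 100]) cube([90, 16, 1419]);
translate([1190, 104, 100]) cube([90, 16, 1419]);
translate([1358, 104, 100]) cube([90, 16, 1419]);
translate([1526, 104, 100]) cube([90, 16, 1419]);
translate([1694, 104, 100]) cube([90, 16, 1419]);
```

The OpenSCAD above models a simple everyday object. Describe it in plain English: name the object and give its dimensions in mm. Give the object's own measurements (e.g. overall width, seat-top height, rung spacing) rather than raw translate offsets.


A fence section. Two 104×104 mm posts, 1489 mm tall, stand on the floor with a clear span of 1764 mm between their inner faces. Two horizontal rails of 104×65 mm section span the gap between the posts with their undersides at z = 263 mm and z = 1273 mm, flush with the posts' −y face. 10 pickets, each 90 mm wide, 16 mm thick and 1419 mm tall, are fixed to the +y face of the rails with their bottoms at z = 100 mm, spaced across the span with a 78 mm gap after the −x post and between neighbouring pickets, with 84 mm left before the +x post.


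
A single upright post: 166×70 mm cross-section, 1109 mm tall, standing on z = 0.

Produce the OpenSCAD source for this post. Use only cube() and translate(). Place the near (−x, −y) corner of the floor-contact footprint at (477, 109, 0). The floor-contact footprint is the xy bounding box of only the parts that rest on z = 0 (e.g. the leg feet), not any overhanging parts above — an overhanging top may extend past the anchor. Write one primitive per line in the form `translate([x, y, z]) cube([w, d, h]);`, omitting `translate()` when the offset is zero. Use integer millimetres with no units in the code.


translate([477, 109, 0]) cube([166, 70, 1109]);


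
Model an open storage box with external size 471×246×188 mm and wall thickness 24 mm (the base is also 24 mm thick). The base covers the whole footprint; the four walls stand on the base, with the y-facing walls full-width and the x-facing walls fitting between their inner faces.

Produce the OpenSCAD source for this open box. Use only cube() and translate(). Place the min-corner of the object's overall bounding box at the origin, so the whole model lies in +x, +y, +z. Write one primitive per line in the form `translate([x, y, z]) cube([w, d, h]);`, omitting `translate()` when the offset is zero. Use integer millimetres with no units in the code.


cube([471, 246, 24]);
translate([0, 0, 24]) cube([471, 24, 164]);
translate([0, 222, 24]) cube([471, 24, 164]);
translate([0, 24, 24]) cube([24, 198, 164]);
translate([447, 24, 24]) cube([24, 198, 164]);


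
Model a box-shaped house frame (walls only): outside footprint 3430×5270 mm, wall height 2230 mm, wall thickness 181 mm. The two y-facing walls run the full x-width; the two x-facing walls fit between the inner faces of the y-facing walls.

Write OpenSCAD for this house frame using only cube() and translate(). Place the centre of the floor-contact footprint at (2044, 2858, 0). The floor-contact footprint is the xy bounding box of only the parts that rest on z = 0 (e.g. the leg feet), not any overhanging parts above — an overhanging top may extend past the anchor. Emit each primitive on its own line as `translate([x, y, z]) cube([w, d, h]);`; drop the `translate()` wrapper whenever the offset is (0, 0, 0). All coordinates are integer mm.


translate([329, 223, 0]) cube([3430, 181, 2230]);
translate([329, 5312, 0]) cube([3430, 181, 2230]);
translate([329, 404, 0]) cube([181, 4908, 2230]);
translate([3578, 404, 0]) cube([181, 4908, 2230]);


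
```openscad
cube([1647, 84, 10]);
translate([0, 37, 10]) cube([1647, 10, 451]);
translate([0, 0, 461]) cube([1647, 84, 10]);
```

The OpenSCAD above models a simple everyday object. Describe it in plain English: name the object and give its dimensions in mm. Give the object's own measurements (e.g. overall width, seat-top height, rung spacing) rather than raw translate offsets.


An I-beam lying along x, 1647 mm long. Overall section height 471 mm. Two flanges 84 mm wide (y) and 10 mm thick, one on the floor and one at the top; a web 10 mm thick runs between them, centred on the flange width.


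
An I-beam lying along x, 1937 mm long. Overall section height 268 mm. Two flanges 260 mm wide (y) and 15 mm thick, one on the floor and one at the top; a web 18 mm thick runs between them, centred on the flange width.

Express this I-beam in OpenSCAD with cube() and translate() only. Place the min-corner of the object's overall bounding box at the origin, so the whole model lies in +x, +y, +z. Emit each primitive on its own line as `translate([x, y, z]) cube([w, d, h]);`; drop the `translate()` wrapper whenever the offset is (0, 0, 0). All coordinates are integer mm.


cube([1937, 260, 15]);
translate([0, 121, 15]) cube([1937, 18, 238]);
translate([0, 0, 253]) cube([1937, 260, 15]);


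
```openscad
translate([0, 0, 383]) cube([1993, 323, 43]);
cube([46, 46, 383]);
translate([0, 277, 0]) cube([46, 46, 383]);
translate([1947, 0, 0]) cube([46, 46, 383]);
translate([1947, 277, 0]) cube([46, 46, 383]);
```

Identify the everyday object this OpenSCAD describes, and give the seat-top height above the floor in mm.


A bench. The seat-top height is 426 mm.

A long slab on four corner posts — a bench. The slab sits at z = 383 with thickness 43, so the top is 383 + 43 = 426 mm.


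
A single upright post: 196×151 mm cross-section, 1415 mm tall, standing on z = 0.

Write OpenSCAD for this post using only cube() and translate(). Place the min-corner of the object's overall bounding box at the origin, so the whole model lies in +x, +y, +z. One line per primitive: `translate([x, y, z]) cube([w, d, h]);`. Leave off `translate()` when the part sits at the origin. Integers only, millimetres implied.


cube([196, 151, 1415]);


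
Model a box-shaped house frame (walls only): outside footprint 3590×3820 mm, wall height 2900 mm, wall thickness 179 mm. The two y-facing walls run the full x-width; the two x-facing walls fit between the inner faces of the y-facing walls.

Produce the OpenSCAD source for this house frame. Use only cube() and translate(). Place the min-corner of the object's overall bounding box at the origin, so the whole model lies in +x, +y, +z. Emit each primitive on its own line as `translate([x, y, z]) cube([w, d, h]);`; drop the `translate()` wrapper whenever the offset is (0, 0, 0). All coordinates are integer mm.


cube([3590, 179, 2900]);
translate([0, 3641, 0]) cube([3590, 179, 2900]);
translate([0, 179, 0]) cube([179, 3462, 2900]);
translate([3411, 179, 0]) cube([179, 3462, 2900]);


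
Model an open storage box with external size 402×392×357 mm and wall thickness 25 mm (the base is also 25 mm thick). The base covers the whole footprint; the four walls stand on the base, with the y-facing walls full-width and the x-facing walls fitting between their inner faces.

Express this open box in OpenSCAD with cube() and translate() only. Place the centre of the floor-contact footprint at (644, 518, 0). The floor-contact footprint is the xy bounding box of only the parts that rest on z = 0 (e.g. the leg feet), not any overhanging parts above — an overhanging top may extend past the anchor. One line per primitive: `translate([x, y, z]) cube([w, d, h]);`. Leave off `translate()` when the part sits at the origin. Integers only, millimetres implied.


translate([443, 322, 0]) cube([402, 392, 25]);
translate([443, 322, 25]) cube([402, 25, 332]);
translate([443, 689, 25]) cube([402, 25, 332]);
translate([443, 347, 25]) cube([25, 342, 332]);
translate([820, 347, 25]) cube([25, 342, 332]);


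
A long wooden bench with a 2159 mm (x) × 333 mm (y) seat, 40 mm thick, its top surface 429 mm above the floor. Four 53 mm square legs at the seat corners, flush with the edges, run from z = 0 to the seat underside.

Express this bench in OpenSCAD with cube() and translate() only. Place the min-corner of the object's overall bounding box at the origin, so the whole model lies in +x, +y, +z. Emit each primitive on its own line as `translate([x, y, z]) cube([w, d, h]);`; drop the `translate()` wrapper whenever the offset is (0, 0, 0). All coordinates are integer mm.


translate([0, 0, 389]) cube([2159, 333, 40]);
cube([53, 53, 389]);
translate([0, 280, 0]) cube([53, 53, 389]);
translate([2106, 0, 0]) cube([53, 53, 389]);
translate([2106, 280, 0]) cube([53, 53, 389]);


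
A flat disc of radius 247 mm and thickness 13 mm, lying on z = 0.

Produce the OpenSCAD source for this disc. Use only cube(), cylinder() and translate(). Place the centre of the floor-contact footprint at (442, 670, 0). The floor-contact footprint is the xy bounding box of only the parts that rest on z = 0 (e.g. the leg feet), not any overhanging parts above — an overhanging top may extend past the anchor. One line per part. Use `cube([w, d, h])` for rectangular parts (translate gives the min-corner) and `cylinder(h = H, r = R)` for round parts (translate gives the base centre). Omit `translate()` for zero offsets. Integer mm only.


translate([442, 670, 0]) cylinder(h = 13, r = 247);


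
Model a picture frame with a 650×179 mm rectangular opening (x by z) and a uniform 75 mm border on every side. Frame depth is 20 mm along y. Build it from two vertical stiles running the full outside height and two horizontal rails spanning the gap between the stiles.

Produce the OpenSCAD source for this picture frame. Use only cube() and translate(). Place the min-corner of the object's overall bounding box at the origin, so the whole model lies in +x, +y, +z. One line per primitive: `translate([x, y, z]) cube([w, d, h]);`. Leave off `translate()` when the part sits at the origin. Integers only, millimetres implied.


cube([75, 20, 329]);
translate([725, 0, 0]) cube([75, 20, 329]);
translate([75, 0, 0]) cube([650, 20, 75]);
translate([75, 0, 254]) cube([650, 20, 75]);


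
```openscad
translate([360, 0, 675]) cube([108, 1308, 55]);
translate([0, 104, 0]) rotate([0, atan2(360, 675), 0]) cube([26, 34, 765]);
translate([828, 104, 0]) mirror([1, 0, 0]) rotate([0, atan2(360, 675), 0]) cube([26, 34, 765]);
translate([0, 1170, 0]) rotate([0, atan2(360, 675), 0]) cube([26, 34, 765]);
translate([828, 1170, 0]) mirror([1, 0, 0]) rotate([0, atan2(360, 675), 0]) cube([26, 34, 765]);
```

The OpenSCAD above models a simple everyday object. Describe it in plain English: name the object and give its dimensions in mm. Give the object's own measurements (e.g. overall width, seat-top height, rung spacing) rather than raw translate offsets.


A sawhorse. A 108×1308×55 mm beam (x, y, z) sits on two A-frame leg pairs. Each pair is two raked legs of 26×34 mm section (34 mm along y) splaying symmetrically in x. Each leg rises 675 mm vertically over 360 mm of horizontal reach and is 765 mm long along its own axis. Every leg's outer bottom edge rests on the floor and its outer top edge meets a bottom edge of the beam — the left legs (tilting toward +x) meet the beam's −x bottom edge, the right legs (their mirror images, tilting toward −x) meet its +x bottom edge — so the leg tops tuck under the beam, the beam's underside is 675 mm above the floor, and the feet are 828 mm apart outside-to-outside with the beam centred between them. The two leg pairs are set in 104 mm from either end of the beam.


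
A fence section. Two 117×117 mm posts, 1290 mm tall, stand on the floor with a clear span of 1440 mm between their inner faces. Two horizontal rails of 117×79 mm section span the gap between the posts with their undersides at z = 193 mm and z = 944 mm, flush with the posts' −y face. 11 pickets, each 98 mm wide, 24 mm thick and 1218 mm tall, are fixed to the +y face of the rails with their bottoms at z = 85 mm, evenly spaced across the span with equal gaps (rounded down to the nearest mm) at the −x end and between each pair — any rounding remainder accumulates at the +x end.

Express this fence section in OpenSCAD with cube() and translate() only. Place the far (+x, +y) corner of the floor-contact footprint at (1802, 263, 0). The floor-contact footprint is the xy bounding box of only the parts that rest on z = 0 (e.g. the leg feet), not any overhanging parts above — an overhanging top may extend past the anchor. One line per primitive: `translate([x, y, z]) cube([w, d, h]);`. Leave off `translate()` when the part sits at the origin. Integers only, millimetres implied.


translate([128, 146, 0]) cube([117, 117, 1290]);
translate([1685, 146, 0]) cube([117, 117, 1290]);
translate([245, 146, 193]) cube([1440, 117, 79]);
translate([245, 146, 944]) cube([1440, 117, 79]);
translate([275, 263, 85]) cube([98, 24, 1218]);
translate([403, 263, 85]) cube([98, 24, 1218]);
translate([531, 263, 85]) cube([98, 24, 1218]);
translate([659, 263, 85]) cube([98, 24, 1218]);
translate([787, 263, 85]) cube([98, 24, 1218]);
translate([915, 263, 85]) cube([98, 24, 1218]);
translate([1043, 263, 85]) cube([98, 24, 1218]);
translate([1171, 263, 85]) cube([98, 24, 1218]);
translate([1299, 263, 85]) cube([98, 24, 1218]);
translate([1427, 263, 85]) cube([98, 24, 1218]);
translate([1555, 263, 85]) cube([98, 24, 1218]);


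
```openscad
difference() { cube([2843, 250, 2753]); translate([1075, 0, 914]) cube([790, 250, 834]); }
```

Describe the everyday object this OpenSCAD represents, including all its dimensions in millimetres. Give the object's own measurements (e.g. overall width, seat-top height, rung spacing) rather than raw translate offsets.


A wall 2843 mm long (x), 250 mm thick (y), 2753 mm tall, with a rectangular window opening cut through it. The opening is 790 mm wide and 834 mm tall; its sill is at z = 914 mm and its near (−x) edge is 1075 mm from the wall's −x end. The opening passes through the full wall thickness.


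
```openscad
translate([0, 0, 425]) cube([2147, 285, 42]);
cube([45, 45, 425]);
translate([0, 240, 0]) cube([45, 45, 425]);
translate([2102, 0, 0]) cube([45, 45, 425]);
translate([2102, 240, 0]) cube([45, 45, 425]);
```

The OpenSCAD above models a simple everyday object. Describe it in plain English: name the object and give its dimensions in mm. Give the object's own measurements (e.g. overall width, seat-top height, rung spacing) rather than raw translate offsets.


A bench: a 2147×285 mm seat slab, 42 mm thick, top at z = 467 mm, on four 45×45 mm square legs flush with the seat corners and standing on z = 0.


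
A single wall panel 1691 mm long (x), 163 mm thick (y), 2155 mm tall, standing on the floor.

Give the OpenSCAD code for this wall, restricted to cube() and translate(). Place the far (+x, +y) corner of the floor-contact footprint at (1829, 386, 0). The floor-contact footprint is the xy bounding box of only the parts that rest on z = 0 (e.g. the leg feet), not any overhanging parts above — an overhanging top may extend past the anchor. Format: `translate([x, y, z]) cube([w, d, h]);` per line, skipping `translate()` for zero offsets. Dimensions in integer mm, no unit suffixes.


translate([138, 223, 0]) cube([1691, 163, 2155]);
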